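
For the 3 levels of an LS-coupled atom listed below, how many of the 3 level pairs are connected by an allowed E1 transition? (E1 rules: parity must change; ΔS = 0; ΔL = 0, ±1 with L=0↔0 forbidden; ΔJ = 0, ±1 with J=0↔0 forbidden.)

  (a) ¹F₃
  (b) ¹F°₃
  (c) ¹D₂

(a)–(b): allowed.
(a)–(c): forbidden (parity).
(b)–(c): allowed.
Allowed pairs: 2 of 3.

2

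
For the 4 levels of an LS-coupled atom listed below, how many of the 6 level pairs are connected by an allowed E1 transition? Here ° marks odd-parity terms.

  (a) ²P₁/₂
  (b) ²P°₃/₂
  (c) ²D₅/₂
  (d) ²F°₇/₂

3

(a)–(b): allowed.
(a)–(c): forbidden (parity, ΔJ).
(a)–(d): forbidden (ΔL, ΔJ).
(b)–(c): allowed.
(b)–(d): forbidden (parity, ΔL, ΔJ).
(c)–(d): allowed.
Allowed pairs: 3 of 6.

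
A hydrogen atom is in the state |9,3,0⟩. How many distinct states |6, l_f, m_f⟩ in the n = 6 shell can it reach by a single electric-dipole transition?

6

E1 requires Δl = ±1, so l_f ∈ {2, 4}; with 0 ≤ l_f ≤ n_f−1 = 5, the allowed l_f values are {2, 4}.
For l_f = 2: m_f ∈ {m_i−1, m_i, m_i+1} ∩ [−2, 2] = {-1, 0, 1} → 3 states.
For l_f = 4: m_f ∈ {m_i−1, m_i, m_i+1} ∩ [−4, 4] = {-1, 0, 1} → 3 states.
Total: 6.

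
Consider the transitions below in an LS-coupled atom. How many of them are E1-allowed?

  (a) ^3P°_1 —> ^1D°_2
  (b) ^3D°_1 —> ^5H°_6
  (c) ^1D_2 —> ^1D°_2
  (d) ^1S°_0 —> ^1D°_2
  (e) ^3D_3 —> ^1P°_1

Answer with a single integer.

(a) forbidden (parity, ΔS fail)
(b) forbidden (parity, ΔS, ΔL, ΔJ fail)
(c) allowed
(d) forbidden (parity, ΔL, ΔJ fail)
(e) forbidden (ΔS, ΔJ fail)
Total allowed: 1 of 5.

1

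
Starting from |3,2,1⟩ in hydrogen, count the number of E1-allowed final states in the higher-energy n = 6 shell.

5

E1 requires Δl = ±1, so l_f ∈ {1, 3}; with 0 ≤ l_f ≤ n_f−1 = 5, the allowed l_f values are {1, 3}.
For l_f = 1: m_f ∈ {m_i−1, m_i, m_i+1} ∩ [−1, 1] = {0, 1} → 2 states.
For l_f = 3: m_f ∈ {m_i−1, m_i, m_i+1} ∩ [−3, 3] = {0, 1, 2} → 3 states.
Total: 5.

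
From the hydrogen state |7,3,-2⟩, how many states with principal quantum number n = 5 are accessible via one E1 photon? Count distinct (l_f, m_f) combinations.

E1 requires Δl = ±1, so l_f ∈ {2, 4}; with 0 ≤ l_f ≤ n_f−1 = 4, the allowed l_f values are {2, 4}.
For l_f = 2: m_f ∈ {m_i−1, m_i, m_i+1} ∩ [−2, 2] = {-2, -1} → 2 states.
For l_f = 4: m_f ∈ {m_i−1, m_i, m_i+1} ∩ [−4, 4] = {-3, -2, -1} → 3 states.
Total: 5.

5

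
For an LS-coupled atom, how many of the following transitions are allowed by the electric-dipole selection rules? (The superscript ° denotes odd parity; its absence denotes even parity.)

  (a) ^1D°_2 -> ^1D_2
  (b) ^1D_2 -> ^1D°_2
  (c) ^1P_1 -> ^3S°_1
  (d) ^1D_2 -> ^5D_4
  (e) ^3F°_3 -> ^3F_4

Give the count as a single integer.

(a) allowed
(b) allowed
(c) forbidden (ΔS fails)
(d) forbidden (parity, ΔS, ΔJ fail)
(e) allowed
Total allowed: 3 of 5.

3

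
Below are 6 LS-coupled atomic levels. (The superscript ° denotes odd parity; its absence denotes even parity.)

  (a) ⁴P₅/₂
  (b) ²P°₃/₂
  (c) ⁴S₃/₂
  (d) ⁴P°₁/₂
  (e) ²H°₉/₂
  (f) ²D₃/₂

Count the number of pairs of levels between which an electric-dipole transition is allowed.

(a)–(b): forbidden (ΔS).
(a)–(c): forbidden (parity).
(a)–(d): forbidden (ΔJ).
(a)–(e): forbidden (ΔS, ΔL, ΔJ).
(a)–(f): forbidden (parity, ΔS).
(b)–(c): forbidden (ΔS).
(b)–(d): forbidden (parity, ΔS).
(b)–(e): forbidden (parity, ΔL, ΔJ).
(b)–(f): allowed.
(c)–(d): allowed.
(c)–(e): forbidden (ΔS, ΔL, ΔJ).
(c)–(f): forbidden (parity, ΔS, ΔL).
(d)–(e): forbidden (parity, ΔS, ΔL, ΔJ).
(d)–(f): forbidden (ΔS).
(e)–(f): forbidden (ΔL, ΔJ).
Allowed pairs: 2 of 15.

2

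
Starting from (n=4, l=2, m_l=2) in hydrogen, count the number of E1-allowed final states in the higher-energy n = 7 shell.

E1 requires Δl = ±1, so l_f ∈ {1, 3}; with 0 ≤ l_f ≤ n_f−1 = 6, the allowed l_f values are {1, 3}.
For l_f = 1: m_f ∈ {m_i−1, m_i, m_i+1} ∩ [−1, 1] = {1} → 1 state.
For l_f = 3: m_f ∈ {m_i−1, m_i, m_i+1} ∩ [−3, 3] = {1, 2, 3} → 3 states.
Total: 4.

4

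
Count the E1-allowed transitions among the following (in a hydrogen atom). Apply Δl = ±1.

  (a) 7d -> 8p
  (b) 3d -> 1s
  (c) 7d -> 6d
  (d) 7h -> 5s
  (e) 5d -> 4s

(a) allowed
(b) forbidden — Δl = -2 (E1 requires Δl = ±1)
(c) forbidden — Δl = +0 (E1 requires Δl = ±1)
(d) forbidden — Δl = -5 (E1 requires Δl = ±1)
(e) forbidden — Δl = -2 (E1 requires Δl = ±1)
Total allowed: 1 of 5.

1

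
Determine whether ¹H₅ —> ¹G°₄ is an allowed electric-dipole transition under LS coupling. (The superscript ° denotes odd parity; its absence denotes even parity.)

allowed

Reading off the term symbols: S 0→0, L 5→4, J 5→4, parity even→odd.
Parity must change: even → odd — ok.
ΔS = 0: S: 0 → 0 — ok.
ΔL = 0, ±1 (not L=0↔0): L: 5 → 4, ΔL = -1 — ok.
ΔJ = 0, ±1 (not J=0↔0): J: 5 → 4, ΔJ = -1 — ok.
All four E1 rules are satisfied.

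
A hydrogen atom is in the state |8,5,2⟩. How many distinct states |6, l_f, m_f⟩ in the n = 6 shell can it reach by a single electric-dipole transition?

3

E1 requires Δl = ±1, so l_f ∈ {4, 6}; with 0 ≤ l_f ≤ n_f−1 = 5, the allowed l_f values are {4}.
For l_f = 4: m_f ∈ {m_i−1, m_i, m_i+1} ∩ [−4, 4] = {1, 2, 3} → 3 states.
Total: 3.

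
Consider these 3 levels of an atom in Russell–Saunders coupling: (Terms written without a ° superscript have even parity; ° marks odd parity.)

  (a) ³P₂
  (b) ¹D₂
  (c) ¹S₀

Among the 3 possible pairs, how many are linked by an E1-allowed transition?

(a)–(b): forbidden (parity, ΔS).
(a)–(c): forbidden (parity, ΔS, ΔJ).
(b)–(c): forbidden (parity, ΔL, ΔJ).
Allowed pairs: 0 of 3.

0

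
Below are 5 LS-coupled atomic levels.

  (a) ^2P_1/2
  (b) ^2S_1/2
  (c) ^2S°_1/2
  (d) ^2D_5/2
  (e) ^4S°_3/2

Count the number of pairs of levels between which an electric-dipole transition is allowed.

(a)–(b): forbidden (parity).
(a)–(c): allowed.
(a)–(d): forbidden (parity, ΔJ).
(a)–(e): forbidden (ΔS).
(b)–(c): forbidden (ΔL).
(b)–(d): forbidden (parity, ΔL, ΔJ).
(b)–(e): forbidden (ΔS, ΔL).
(c)–(d): forbidden (ΔL, ΔJ).
(c)–(e): forbidden (parity, ΔS, ΔL).
(d)–(e): forbidden (ΔS, ΔL).
Allowed pairs: 1 of 10.

1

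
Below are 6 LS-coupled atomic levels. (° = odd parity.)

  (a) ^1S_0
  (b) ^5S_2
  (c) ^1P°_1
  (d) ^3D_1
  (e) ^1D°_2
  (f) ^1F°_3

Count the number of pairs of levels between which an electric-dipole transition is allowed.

1

(a)–(b): forbidden (parity, ΔS, ΔL, ΔJ).
(a)–(c): allowed.
(a)–(d): forbidden (parity, ΔS, ΔL).
(a)–(e): forbidden (ΔL, ΔJ).
(a)–(f): forbidden (ΔL, ΔJ).
(b)–(c): forbidden (ΔS).
(b)–(d): forbidden (parity, ΔS, ΔL).
(b)–(e): forbidden (ΔS, ΔL).
(b)–(f): forbidden (ΔS, ΔL).
(c)–(d): forbidden (ΔS).
(c)–(e): forbidden (parity).
(c)–(f): forbidden (parity, ΔL, ΔJ).
(d)–(e): forbidden (ΔS).
(d)–(f): forbidden (ΔS, ΔJ).
(e)–(f): forbidden (parity).
Allowed pairs: 1 of 15.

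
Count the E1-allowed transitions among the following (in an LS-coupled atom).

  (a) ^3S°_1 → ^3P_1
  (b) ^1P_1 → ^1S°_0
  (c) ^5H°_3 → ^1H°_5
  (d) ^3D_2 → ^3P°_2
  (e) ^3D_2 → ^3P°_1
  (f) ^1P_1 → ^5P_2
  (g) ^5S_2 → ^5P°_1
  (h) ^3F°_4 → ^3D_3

(a) allowed
(b) allowed
(c) forbidden (parity, ΔS, ΔJ fail)
(d) allowed
(e) allowed
(f) forbidden (parity, ΔS fail)
(g) allowed
(h) allowed
Total allowed: 6 of 8.

6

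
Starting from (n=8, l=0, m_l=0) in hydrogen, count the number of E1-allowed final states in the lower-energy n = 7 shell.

3

E1 requires Δl = ±1, so l_f ∈ {-1, 1}; with 0 ≤ l_f ≤ n_f−1 = 6, the allowed l_f values are {1}.
For l_f = 1: m_f ∈ {m_i−1, m_i, m_i+1} ∩ [−1, 1] = {-1, 0, 1} → 3 states.
Total: 3.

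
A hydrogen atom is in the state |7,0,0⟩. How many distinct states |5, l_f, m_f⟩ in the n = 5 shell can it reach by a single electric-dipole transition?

3

E1 requires Δl = ±1, so l_f ∈ {-1, 1}; with 0 ≤ l_f ≤ n_f−1 = 4, the allowed l_f values are {1}.
For l_f = 1: m_f ∈ {m_i−1, m_i, m_i+1} ∩ [−1, 1] = {-1, 0, 1} → 3 states.
Total: 3.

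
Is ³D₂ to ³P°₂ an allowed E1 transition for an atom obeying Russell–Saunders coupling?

ΔL = 0, ±1 (not L=0↔0): L: 2 → 1, ΔL = -1 — ✓.
Parity must change: even → odd — ✓.
ΔS = 0: S: 1 → 1 — ✓.
ΔJ = 0, ±1 (not J=0↔0): J: 2 → 2, ΔJ = +0 — ✓.
All four E1 rules are satisfied.

allowed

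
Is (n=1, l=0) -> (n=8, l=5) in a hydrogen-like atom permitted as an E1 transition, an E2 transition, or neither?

Δl = 5 − 0 = +5; l_i + l_f = 5.
E1 (Δl = ±1): not satisfied.
E2 (Δl = 0,±2, l_i+l_f ≥ 2): not satisfied.

neither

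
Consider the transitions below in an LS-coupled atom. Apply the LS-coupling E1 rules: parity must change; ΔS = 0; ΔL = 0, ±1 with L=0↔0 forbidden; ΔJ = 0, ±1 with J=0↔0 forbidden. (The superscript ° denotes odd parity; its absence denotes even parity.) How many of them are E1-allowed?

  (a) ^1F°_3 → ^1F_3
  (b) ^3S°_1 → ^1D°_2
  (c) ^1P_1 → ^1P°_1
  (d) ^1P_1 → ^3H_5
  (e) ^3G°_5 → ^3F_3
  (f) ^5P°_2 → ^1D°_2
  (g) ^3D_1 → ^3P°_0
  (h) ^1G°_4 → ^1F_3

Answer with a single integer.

4

(a) allowed
(b) forbidden (parity, ΔS, ΔL fail)
(c) allowed
(d) forbidden (parity, ΔS, ΔL, ΔJ fail)
(e) forbidden (ΔJ fails)
(f) forbidden (parity, ΔS fail)
(g) allowed
(h) allowed
Total allowed: 4 of 8.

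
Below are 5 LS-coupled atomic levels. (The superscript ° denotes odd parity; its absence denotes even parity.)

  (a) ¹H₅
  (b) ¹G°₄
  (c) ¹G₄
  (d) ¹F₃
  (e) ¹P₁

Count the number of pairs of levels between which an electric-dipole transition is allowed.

(a)–(b): allowed.
(a)–(c): forbidden (parity).
(a)–(d): forbidden (parity, ΔL, ΔJ).
(a)–(e): forbidden (parity, ΔL, ΔJ).
(b)–(c): allowed.
(b)–(d): allowed.
(b)–(e): forbidden (ΔL, ΔJ).
(c)–(d): forbidden (parity).
(c)–(e): forbidden (parity, ΔL, ΔJ).
(d)–(e): forbidden (parity, ΔL, ΔJ).
Allowed pairs: 3 of 10.

3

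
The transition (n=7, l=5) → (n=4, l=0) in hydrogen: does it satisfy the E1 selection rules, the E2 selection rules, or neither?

Δl = 0 − 5 = -5; l_i + l_f = 5.
E1 (Δl = ±1): not satisfied.
E2 (Δl = 0,±2, l_i+l_f ≥ 2): not satisfied.

neither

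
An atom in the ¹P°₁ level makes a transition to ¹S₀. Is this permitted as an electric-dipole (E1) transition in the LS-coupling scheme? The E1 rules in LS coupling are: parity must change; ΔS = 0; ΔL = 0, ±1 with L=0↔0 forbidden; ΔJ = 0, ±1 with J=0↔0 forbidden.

allowed

Parity must change: odd → even — passes.
ΔS = 0: S: 0 → 0 — passes.
ΔL = 0, ±1 (not L=0↔0): L: 1 → 0, ΔL = -1 — passes.
ΔJ = 0, ±1 (not J=0↔0): J: 1 → 0, ΔJ = -1 — passes.
All four E1 rules are satisfied.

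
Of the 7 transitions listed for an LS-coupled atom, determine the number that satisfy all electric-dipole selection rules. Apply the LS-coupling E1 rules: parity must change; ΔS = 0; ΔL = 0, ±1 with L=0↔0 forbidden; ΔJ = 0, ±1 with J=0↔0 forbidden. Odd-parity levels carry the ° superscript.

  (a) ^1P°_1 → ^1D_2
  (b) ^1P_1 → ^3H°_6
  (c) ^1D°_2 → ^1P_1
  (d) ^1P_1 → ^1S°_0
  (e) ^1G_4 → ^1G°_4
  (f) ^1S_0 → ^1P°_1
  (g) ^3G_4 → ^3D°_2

(a) allowed
(b) forbidden (ΔS, ΔL, ΔJ fail)
(c) allowed
(d) allowed
(e) allowed
(f) allowed
(g) forbidden (ΔL, ΔJ fail)
Total allowed: 5 of 7.

5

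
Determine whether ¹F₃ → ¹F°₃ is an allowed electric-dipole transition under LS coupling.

Initial level: S=0, L=3, J=3, parity even. Final level: S=0, L=3, J=3, parity odd.
Parity must change: even → odd — passes.
ΔS = 0: S: 0 → 0 — passes.
ΔJ = 0, ±1 (not J=0↔0): J: 3 → 3, ΔJ = +0 — passes.
ΔL = 0, ±1 (not L=0↔0): L: 3 → 3, ΔL = +0 — passes.
All four E1 rules are satisfied.

allowed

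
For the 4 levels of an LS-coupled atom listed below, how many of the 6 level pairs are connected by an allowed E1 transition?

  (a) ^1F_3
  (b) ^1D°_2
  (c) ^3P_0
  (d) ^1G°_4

(a)–(b): allowed.
(a)–(c): forbidden (parity, ΔS, ΔL, ΔJ).
(a)–(d): allowed.
(b)–(c): forbidden (ΔS, ΔJ).
(b)–(d): forbidden (parity, ΔL, ΔJ).
(c)–(d): forbidden (ΔS, ΔL, ΔJ).
Allowed pairs: 2 of 6.

2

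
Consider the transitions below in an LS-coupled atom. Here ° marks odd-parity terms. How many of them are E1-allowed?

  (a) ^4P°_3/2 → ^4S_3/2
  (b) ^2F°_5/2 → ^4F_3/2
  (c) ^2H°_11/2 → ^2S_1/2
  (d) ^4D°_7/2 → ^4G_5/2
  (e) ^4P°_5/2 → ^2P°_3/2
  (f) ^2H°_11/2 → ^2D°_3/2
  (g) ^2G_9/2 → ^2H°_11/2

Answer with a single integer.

(a) allowed
(b) forbidden (ΔS fails)
(c) forbidden (ΔL, ΔJ fail)
(d) forbidden (ΔL fails)
(e) forbidden (parity, ΔS fail)
(f) forbidden (parity, ΔL, ΔJ fail)
(g) allowed
Total allowed: 2 of 7.

2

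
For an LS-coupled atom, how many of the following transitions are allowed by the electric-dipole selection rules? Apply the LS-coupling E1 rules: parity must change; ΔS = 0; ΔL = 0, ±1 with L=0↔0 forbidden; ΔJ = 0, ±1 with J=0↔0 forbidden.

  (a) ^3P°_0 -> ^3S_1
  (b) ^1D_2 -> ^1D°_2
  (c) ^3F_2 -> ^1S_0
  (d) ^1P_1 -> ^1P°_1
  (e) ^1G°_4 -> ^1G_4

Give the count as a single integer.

4

(a) allowed
(b) allowed
(c) forbidden (parity, ΔS, ΔL, ΔJ fail)
(d) allowed
(e) allowed
Total allowed: 4 of 5.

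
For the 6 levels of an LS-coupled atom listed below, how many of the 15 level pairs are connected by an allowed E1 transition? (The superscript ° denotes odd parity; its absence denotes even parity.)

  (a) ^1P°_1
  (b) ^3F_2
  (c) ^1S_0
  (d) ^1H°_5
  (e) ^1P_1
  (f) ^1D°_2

(a)–(b): forbidden (ΔS, ΔL).
(a)–(c): allowed.
(a)–(d): forbidden (parity, ΔL, ΔJ).
(a)–(e): allowed.
(a)–(f): forbidden (parity).
(b)–(c): forbidden (parity, ΔS, ΔL, ΔJ).
(b)–(d): forbidden (ΔS, ΔL, ΔJ).
(b)–(e): forbidden (parity, ΔS, ΔL).
(b)–(f): forbidden (ΔS).
(c)–(d): forbidden (ΔL, ΔJ).
(c)–(e): forbidden (parity).
(c)–(f): forbidden (ΔL, ΔJ).
(d)–(e): forbidden (ΔL, ΔJ).
(d)–(f): forbidden (parity, ΔL, ΔJ).
(e)–(f): allowed.
Allowed pairs: 3 of 15.

3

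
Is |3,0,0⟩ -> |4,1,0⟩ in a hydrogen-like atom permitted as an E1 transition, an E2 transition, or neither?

Δl = 1 − 0 = +1; l_i + l_f = 1.
Δm_l = +0.
E1 (Δl = ±1, |Δm_l| ≤ 1): satisfied.
E2 (Δl = 0,±2, l_i+l_f ≥ 2, |Δm_l| ≤ 2): not satisfied.

E1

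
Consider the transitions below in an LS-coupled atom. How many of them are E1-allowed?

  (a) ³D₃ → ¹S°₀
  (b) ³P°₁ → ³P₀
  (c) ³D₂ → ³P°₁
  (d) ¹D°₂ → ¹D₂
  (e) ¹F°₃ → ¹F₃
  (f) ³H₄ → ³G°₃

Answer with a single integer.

(a) forbidden (ΔS, ΔL, ΔJ fail)
(b) allowed
(c) allowed
(d) allowed
(e) allowed
(f) allowed
Total allowed: 5 of 6.

5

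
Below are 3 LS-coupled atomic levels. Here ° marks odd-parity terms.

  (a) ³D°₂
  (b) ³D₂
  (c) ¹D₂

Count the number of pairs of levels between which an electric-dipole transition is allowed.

(a)–(b): allowed.
(a)–(c): forbidden (ΔS).
(b)–(c): forbidden (parity, ΔS).
Allowed pairs: 1 of 3.

1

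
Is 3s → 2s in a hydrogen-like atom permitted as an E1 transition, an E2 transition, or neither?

Δl = 0 − 0 = +0; l_i + l_f = 0.
E1 (Δl = ±1): not satisfied.
E2 (Δl = 0,±2, l_i+l_f ≥ 2): not satisfied.

neither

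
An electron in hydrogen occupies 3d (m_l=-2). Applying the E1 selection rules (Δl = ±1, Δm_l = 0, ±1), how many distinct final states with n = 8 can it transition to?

E1 requires Δl = ±1, so l_f ∈ {1, 3}; with 0 ≤ l_f ≤ n_f−1 = 7, the allowed l_f values are {1, 3}.
For l_f = 1: m_f ∈ {m_i−1, m_i, m_i+1} ∩ [−1, 1] = {-1} → 1 state.
For l_f = 3: m_f ∈ {m_i−1, m_i, m_i+1} ∩ [−3, 3] = {-3, -2, -1} → 3 states.
Total: 4.

4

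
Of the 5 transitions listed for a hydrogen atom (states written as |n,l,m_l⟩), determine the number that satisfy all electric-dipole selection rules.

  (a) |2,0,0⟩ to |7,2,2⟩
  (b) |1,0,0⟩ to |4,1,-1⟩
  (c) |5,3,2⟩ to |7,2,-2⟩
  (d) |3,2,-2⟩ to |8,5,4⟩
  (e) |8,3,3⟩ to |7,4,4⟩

2

(a) forbidden — Δl = +2 (E1 requires Δl = ±1); Δm_l = +2 (E1 requires Δm_l = 0, ±1)
(b) allowed
(c) forbidden — Δm_l = -4 (E1 requires Δm_l = 0, ±1)
(d) forbidden — Δl = +3 (E1 requires Δl = ±1); Δm_l = +6 (E1 requires Δm_l = 0, ±1)
(e) allowed
Total allowed: 2 of 5.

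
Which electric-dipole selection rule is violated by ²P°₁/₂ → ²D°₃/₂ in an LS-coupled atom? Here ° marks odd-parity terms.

Initial level: S=1/2, L=1, J=1/2, parity odd. Final level: S=1/2, L=2, J=3/2, parity odd.
ΔJ = 0, ±1 (not J=0↔0): J: 1/2 → 3/2, ΔJ = +1 — satisfied.
Parity must change: odd → odd — violated.
ΔL = 0, ±1 (not L=0↔0): L: 1 → 2, ΔL = +1 — satisfied.
ΔS = 0: S: 1/2 → 1/2 — satisfied.

parity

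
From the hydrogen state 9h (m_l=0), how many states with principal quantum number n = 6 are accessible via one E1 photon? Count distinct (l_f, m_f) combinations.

3

E1 requires Δl = ±1, so l_f ∈ {4, 6}; with 0 ≤ l_f ≤ n_f−1 = 5, the allowed l_f values are {4}.
For l_f = 4: m_f ∈ {m_i−1, m_i, m_i+1} ∩ [−4, 4] = {-1, 0, 1} → 3 states.
Total: 3.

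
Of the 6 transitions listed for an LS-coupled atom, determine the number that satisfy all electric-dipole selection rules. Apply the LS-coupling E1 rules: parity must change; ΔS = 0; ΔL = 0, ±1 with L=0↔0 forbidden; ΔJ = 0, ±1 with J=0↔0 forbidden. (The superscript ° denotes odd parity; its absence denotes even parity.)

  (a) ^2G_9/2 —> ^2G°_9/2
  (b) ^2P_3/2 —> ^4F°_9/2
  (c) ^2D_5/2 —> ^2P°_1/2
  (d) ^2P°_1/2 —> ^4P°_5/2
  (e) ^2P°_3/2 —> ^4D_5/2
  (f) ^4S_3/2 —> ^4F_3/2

1

(a) allowed
(b) forbidden (ΔS, ΔL, ΔJ fail)
(c) forbidden (ΔJ fails)
(d) forbidden (parity, ΔS, ΔJ fail)
(e) forbidden (ΔS fails)
(f) forbidden (parity, ΔL fail)
Total allowed: 1 of 6.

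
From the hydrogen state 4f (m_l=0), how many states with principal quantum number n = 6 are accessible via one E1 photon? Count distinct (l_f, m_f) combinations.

6

E1 requires Δl = ±1, so l_f ∈ {2, 4}; with 0 ≤ l_f ≤ n_f−1 = 5, the allowed l_f values are {2, 4}.
For l_f = 2: m_f ∈ {m_i−1, m_i, m_i+1} ∩ [−2, 2] = {-1, 0, 1} → 3 states.
For l_f = 4: m_f ∈ {m_i−1, m_i, m_i+1} ∩ [−4, 4] = {-1, 0, 1} → 3 states.
Total: 6.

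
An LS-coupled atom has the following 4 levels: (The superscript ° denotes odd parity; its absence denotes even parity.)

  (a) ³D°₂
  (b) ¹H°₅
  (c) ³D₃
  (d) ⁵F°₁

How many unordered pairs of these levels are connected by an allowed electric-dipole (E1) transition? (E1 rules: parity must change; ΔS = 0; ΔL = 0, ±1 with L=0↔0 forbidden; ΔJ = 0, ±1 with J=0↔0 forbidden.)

(a)–(b): forbidden (parity, ΔS, ΔL, ΔJ).
(a)–(c): allowed.
(a)–(d): forbidden (parity, ΔS).
(b)–(c): forbidden (ΔS, ΔL, ΔJ).
(b)–(d): forbidden (parity, ΔS, ΔL, ΔJ).
(c)–(d): forbidden (ΔS, ΔJ).
Allowed pairs: 1 of 6.

1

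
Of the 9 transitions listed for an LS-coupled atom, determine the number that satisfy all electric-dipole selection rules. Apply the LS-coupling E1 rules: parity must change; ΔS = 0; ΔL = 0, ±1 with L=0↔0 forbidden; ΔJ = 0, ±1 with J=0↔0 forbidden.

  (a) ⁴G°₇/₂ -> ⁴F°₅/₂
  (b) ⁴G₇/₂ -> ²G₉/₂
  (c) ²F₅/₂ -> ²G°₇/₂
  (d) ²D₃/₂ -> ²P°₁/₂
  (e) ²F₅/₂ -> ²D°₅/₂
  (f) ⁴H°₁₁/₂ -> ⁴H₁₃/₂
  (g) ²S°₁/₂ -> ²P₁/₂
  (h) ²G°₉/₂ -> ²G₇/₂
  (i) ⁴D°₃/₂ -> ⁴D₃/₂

7

(a) forbidden (parity fails)
(b) forbidden (parity, ΔS fail)
(c) allowed
(d) allowed
(e) allowed
(f) allowed
(g) allowed
(h) allowed
(i) allowed
Total allowed: 7 of 9.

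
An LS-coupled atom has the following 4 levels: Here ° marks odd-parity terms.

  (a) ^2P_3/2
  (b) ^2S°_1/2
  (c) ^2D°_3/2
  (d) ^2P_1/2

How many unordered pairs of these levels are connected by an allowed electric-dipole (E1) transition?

4

(a)–(b): allowed.
(a)–(c): allowed.
(a)–(d): forbidden (parity).
(b)–(c): forbidden (parity, ΔL).
(b)–(d): allowed.
(c)–(d): allowed.
Allowed pairs: 4 of 6.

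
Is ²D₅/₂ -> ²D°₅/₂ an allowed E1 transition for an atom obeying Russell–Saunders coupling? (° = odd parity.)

allowed

Reading off the term symbols: S 1/2→1/2, L 2→2, J 5/2→5/2, parity even→odd.
Parity must change: even → odd — satisfied.
ΔS = 0: S: 1/2 → 1/2 — satisfied.
ΔL = 0, ±1 (not L=0↔0): L: 2 → 2, ΔL = +0 — satisfied.
ΔJ = 0, ±1 (not J=0↔0): J: 5/2 → 5/2, ΔJ = +0 — satisfied.
All four E1 rules are satisfied.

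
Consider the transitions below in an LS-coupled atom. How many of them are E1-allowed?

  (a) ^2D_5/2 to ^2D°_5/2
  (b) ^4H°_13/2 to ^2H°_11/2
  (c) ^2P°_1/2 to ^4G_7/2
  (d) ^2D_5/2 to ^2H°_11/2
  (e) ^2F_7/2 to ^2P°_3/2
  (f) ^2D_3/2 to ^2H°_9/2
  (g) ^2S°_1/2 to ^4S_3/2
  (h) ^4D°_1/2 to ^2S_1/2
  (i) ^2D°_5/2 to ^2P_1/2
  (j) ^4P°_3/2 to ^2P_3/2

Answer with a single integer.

1

(a) allowed
(b) forbidden (parity, ΔS fail)
(c) forbidden (ΔS, ΔL, ΔJ fail)
(d) forbidden (ΔL, ΔJ fail)
(e) forbidden (ΔL, ΔJ fail)
(f) forbidden (ΔL, ΔJ fail)
(g) forbidden (ΔS, ΔL fail)
(h) forbidden (ΔS, ΔL fail)
(i) forbidden (ΔJ fails)
(j) forbidden (ΔS fails)
Total allowed: 1 of 10.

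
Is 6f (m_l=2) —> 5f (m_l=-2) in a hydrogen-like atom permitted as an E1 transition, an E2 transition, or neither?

neither

Δl = 3 − 3 = +0; l_i + l_f = 6.
Δm_l = -4.
E1 (Δl = ±1, |Δm_l| ≤ 1): not satisfied.
E2 (Δl = 0,±2, l_i+l_f ≥ 2, |Δm_l| ≤ 2): not satisfied.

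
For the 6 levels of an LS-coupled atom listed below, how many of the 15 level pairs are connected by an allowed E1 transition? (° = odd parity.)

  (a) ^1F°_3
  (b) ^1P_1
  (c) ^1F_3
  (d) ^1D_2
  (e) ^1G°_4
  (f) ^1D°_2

6

(a)–(b): forbidden (ΔL, ΔJ).
(a)–(c): allowed.
(a)–(d): allowed.
(a)–(e): forbidden (parity).
(a)–(f): forbidden (parity).
(b)–(c): forbidden (parity, ΔL, ΔJ).
(b)–(d): forbidden (parity).
(b)–(e): forbidden (ΔL, ΔJ).
(b)–(f): allowed.
(c)–(d): forbidden (parity).
(c)–(e): allowed.
(c)–(f): allowed.
(d)–(e): forbidden (ΔL, ΔJ).
(d)–(f): allowed.
(e)–(f): forbidden (parity, ΔL, ΔJ).
Allowed pairs: 6 of 15.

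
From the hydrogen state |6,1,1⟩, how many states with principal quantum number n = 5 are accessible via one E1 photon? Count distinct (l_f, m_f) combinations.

E1 requires Δl = ±1, so l_f ∈ {0, 2}; with 0 ≤ l_f ≤ n_f−1 = 4, the allowed l_f values are {0, 2}.
For l_f = 0: m_f ∈ {m_i−1, m_i, m_i+1} ∩ [−0, 0] = {0} → 1 state.
For l_f = 2: m_f ∈ {m_i−1, m_i, m_i+1} ∩ [−2, 2] = {0, 1, 2} → 3 states.
Total: 4.

4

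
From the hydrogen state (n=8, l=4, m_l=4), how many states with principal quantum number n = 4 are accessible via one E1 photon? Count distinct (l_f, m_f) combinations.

E1 requires Δl = ±1, so l_f ∈ {3, 5}; with 0 ≤ l_f ≤ n_f−1 = 3, the allowed l_f values are {3}.
For l_f = 3: m_f ∈ {m_i−1, m_i, m_i+1} ∩ [−3, 3] = {3} → 1 state.
Total: 1.

1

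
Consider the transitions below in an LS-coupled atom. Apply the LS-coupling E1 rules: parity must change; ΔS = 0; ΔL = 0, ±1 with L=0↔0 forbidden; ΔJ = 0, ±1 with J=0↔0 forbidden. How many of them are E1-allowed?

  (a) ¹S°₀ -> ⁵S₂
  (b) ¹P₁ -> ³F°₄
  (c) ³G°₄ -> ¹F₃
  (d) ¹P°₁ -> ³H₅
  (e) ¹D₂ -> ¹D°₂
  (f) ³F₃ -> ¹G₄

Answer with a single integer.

1

(a) forbidden (ΔS, ΔL, ΔJ fail)
(b) forbidden (ΔS, ΔL, ΔJ fail)
(c) forbidden (ΔS fails)
(d) forbidden (ΔS, ΔL, ΔJ fail)
(e) allowed
(f) forbidden (parity, ΔS fail)
Total allowed: 1 of 6.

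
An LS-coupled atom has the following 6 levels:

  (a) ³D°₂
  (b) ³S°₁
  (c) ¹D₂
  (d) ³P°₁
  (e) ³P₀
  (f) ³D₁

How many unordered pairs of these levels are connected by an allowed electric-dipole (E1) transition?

(a)–(b): forbidden (parity, ΔL).
(a)–(c): forbidden (ΔS).
(a)–(d): forbidden (parity).
(a)–(e): forbidden (ΔJ).
(a)–(f): allowed.
(b)–(c): forbidden (ΔS, ΔL).
(b)–(d): forbidden (parity).
(b)–(e): allowed.
(b)–(f): forbidden (ΔL).
(c)–(d): forbidden (ΔS).
(c)–(e): forbidden (parity, ΔS, ΔJ).
(c)–(f): forbidden (parity, ΔS).
(d)–(e): allowed.
(d)–(f): allowed.
(e)–(f): forbidden (parity).
Allowed pairs: 4 of 15.

4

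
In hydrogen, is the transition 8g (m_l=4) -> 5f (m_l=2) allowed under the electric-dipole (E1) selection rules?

forbidden

Δl = 3 − 4 = -1; the E1 rule Δl = ±1 is ok.
m_l: 4 → 2 (Δm_l = -2). |Δm_l| ≤ 1 fails.
The transition is electric-dipole forbidden.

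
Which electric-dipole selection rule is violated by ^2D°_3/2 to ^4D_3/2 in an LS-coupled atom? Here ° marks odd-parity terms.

Reading off the term symbols: S 1/2→3/2, L 2→2, J 3/2→3/2, parity odd→even.
Parity must change: odd → even — ✓.
ΔS = 0: S: 1/2 → 3/2 — ✗.
ΔL = 0, ±1 (not L=0↔0): L: 2 → 2, ΔL = +0 — ✓.
ΔJ = 0, ±1 (not J=0↔0): J: 3/2 → 3/2, ΔJ = +0 — ✓.

the ΔS = 0 rule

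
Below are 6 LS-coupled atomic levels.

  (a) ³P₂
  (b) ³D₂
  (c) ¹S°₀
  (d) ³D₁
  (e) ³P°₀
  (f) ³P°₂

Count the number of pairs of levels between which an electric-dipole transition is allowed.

(a)–(b): forbidden (parity).
(a)–(c): forbidden (ΔS, ΔJ).
(a)–(d): forbidden (parity).
(a)–(e): forbidden (ΔJ).
(a)–(f): allowed.
(b)–(c): forbidden (ΔS, ΔL, ΔJ).
(b)–(d): forbidden (parity).
(b)–(e): forbidden (ΔJ).
(b)–(f): allowed.
(c)–(d): forbidden (ΔS, ΔL).
(c)–(e): forbidden (parity, ΔS, ΔJ).
(c)–(f): forbidden (parity, ΔS, ΔJ).
(d)–(e): allowed.
(d)–(f): allowed.
(e)–(f): forbidden (parity, ΔJ).
Allowed pairs: 4 of 15.

4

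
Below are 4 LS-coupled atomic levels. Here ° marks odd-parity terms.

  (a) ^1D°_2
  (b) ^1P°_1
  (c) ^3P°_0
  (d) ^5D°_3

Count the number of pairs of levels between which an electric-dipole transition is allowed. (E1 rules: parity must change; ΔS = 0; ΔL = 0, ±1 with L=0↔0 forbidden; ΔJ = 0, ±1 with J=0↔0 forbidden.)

0

(a)–(b): forbidden (parity).
(a)–(c): forbidden (parity, ΔS, ΔJ).
(a)–(d): forbidden (parity, ΔS).
(b)–(c): forbidden (parity, ΔS).
(b)–(d): forbidden (parity, ΔS, ΔJ).
(c)–(d): forbidden (parity, ΔS, ΔJ).
Allowed pairs: 0 of 6.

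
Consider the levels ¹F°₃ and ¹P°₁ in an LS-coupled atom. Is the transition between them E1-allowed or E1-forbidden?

forbidden

Reading off the term symbols: S 0→0, L 3→1, J 3→1, parity odd→odd.
ΔL = 0, ±1 (not L=0↔0): L: 3 → 1, ΔL = -2 — violated.
ΔJ = 0, ±1 (not J=0↔0): J: 3 → 1, ΔJ = -2 — violated.
ΔS = 0: S: 0 → 0 — satisfied.
Parity must change: odd → odd — violated.
Rule(s) violated: parity, ΔL, ΔJ.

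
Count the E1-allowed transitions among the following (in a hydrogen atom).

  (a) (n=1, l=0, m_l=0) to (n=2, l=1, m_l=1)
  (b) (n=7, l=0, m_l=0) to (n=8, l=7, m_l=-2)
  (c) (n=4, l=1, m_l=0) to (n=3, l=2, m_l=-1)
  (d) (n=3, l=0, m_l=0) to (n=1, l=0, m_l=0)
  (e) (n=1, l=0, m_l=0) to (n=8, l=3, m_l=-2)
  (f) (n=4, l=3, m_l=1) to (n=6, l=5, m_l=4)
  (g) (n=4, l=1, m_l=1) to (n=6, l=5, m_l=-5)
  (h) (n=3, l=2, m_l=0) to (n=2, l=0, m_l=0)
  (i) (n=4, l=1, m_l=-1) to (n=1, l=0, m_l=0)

3

(a) allowed
(b) forbidden — Δl = +7 (E1 requires Δl = ±1); Δm_l = -2 (E1 requires Δm_l = 0, ±1)
(c) allowed
(d) forbidden — Δl = +0 (E1 requires Δl = ±1)
(e) forbidden — Δl = +3 (E1 requires Δl = ±1); Δm_l = -2 (E1 requires Δm_l = 0, ±1)
(f) forbidden — Δl = +2 (E1 requires Δl = ±1); Δm_l = +3 (E1 requires Δm_l = 0, ±1)
(g) forbidden — Δl = +4 (E1 requires Δl = ±1); Δm_l = -6 (E1 requires Δm_l = 0, ±1)
(h) forbidden — Δl = -2 (E1 requires Δl = ±1)
(i) allowed
Total allowed: 3 of 9.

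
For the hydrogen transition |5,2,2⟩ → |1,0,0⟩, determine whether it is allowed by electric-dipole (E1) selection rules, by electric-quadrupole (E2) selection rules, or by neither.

Δl = 0 − 2 = -2; l_i + l_f = 2.
Δm_l = -2.
E1 (Δl = ±1, |Δm_l| ≤ 1): not satisfied.
E2 (Δl = 0,±2, l_i+l_f ≥ 2, |Δm_l| ≤ 2): satisfied.

E2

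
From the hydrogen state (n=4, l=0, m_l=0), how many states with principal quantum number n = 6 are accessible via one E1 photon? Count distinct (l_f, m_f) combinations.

3

E1 requires Δl = ±1, so l_f ∈ {-1, 1}; with 0 ≤ l_f ≤ n_f−1 = 5, the allowed l_f values are {1}.
For l_f = 1: m_f ∈ {m_i−1, m_i, m_i+1} ∩ [−1, 1] = {-1, 0, 1} → 3 states.
Total: 3.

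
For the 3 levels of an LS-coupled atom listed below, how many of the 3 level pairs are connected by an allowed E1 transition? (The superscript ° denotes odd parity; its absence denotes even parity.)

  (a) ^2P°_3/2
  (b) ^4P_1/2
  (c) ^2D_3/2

(a)–(b): forbidden (ΔS).
(a)–(c): allowed.
(b)–(c): forbidden (parity, ΔS).
Allowed pairs: 1 of 3.

1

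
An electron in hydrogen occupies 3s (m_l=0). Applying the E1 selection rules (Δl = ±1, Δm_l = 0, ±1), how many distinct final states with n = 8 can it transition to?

E1 requires Δl = ±1, so l_f ∈ {-1, 1}; with 0 ≤ l_f ≤ n_f−1 = 7, the allowed l_f values are {1}.
For l_f = 1: m_f ∈ {m_i−1, m_i, m_i+1} ∩ [−1, 1] = {-1, 0, 1} → 3 states.
Total: 3.

3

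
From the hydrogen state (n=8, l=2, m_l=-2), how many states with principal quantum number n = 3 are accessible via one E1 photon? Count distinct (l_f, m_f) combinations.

1

E1 requires Δl = ±1, so l_f ∈ {1, 3}; with 0 ≤ l_f ≤ n_f−1 = 2, the allowed l_f values are {1}.
For l_f = 1: m_f ∈ {m_i−1, m_i, m_i+1} ∩ [−1, 1] = {-1} → 1 state.
Total: 1.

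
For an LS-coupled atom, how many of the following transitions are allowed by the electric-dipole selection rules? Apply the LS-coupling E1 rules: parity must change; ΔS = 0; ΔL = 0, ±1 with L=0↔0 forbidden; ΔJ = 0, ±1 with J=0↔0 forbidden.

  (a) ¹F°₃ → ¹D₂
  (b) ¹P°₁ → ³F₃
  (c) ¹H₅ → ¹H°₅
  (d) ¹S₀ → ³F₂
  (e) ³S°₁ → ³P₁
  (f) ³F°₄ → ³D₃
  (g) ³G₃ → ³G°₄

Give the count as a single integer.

5

(a) allowed
(b) forbidden (ΔS, ΔL, ΔJ fail)
(c) allowed
(d) forbidden (parity, ΔS, ΔL, ΔJ fail)
(e) allowed
(f) allowed
(g) allowed
Total allowed: 5 of 7.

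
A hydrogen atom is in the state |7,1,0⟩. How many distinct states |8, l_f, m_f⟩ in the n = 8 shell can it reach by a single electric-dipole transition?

E1 requires Δl = ±1, so l_f ∈ {0, 2}; with 0 ≤ l_f ≤ n_f−1 = 7, the allowed l_f values are {0, 2}.
For l_f = 0: m_f ∈ {m_i−1, m_i, m_i+1} ∩ [−0, 0] = {0} → 1 state.
For l_f = 2: m_f ∈ {m_i−1, m_i, m_i+1} ∩ [−2, 2] = {-1, 0, 1} → 3 states.
Total: 4.

4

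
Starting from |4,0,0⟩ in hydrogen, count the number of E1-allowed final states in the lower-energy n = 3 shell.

E1 requires Δl = ±1, so l_f ∈ {-1, 1}; with 0 ≤ l_f ≤ n_f−1 = 2, the allowed l_f values are {1}.
For l_f = 1: m_f ∈ {m_i−1, m_i, m_i+1} ∩ [−1, 1] = {-1, 0, 1} → 3 states.
Total: 3.

3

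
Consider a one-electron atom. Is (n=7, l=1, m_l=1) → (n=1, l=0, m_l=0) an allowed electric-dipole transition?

allowed

l: 1 → 0 (Δl = -1). Δl = ±1 ✓.
Δm_l = 0 − (1) = -1. E1 requires Δm_l = 0, ±1: ✓.
All E1 selection rules are satisfied.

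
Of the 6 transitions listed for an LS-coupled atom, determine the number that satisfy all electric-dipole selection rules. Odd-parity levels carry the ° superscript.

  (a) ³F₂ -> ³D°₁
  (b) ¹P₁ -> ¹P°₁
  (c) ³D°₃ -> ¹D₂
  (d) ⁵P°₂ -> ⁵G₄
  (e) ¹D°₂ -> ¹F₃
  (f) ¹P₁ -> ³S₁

3

(a) allowed
(b) allowed
(c) forbidden (ΔS fails)
(d) forbidden (ΔL, ΔJ fail)
(e) allowed
(f) forbidden (parity, ΔS fail)
Total allowed: 3 of 6.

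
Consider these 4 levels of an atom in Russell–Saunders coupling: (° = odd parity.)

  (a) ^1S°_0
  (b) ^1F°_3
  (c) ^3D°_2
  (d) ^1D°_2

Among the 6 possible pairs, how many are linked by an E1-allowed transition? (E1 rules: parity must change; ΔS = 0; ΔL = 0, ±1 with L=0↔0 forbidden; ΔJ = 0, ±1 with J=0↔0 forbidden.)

(a)–(b): forbidden (parity, ΔL, ΔJ).
(a)–(c): forbidden (parity, ΔS, ΔL, ΔJ).
(a)–(d): forbidden (parity, ΔL, ΔJ).
(b)–(c): forbidden (parity, ΔS).
(b)–(d): forbidden (parity).
(c)–(d): forbidden (parity, ΔS).
Allowed pairs: 0 of 6.

0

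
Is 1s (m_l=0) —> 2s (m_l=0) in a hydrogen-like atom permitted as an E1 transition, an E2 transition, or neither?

neither

Δl = 0 − 0 = +0; l_i + l_f = 0.
Δm_l = +0.
E1 (Δl = ±1, |Δm_l| ≤ 1): not satisfied.
E2 (Δl = 0,±2, l_i+l_f ≥ 2, |Δm_l| ≤ 2): not satisfied.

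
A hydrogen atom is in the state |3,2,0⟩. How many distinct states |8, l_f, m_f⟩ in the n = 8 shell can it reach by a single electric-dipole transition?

E1 requires Δl = ±1, so l_f ∈ {1, 3}; with 0 ≤ l_f ≤ n_f−1 = 7, the allowed l_f values are {1, 3}.
For l_f = 1: m_f ∈ {m_i−1, m_i, m_i+1} ∩ [−1, 1] = {-1, 0, 1} → 3 states.
For l_f = 3: m_f ∈ {m_i−1, m_i, m_i+1} ∩ [−3, 3] = {-1, 0, 1} → 3 states.
Total: 6.

6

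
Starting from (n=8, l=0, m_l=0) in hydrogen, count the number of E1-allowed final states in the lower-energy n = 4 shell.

3

E1 requires Δl = ±1, so l_f ∈ {-1, 1}; with 0 ≤ l_f ≤ n_f−1 = 3, the allowed l_f values are {1}.
For l_f = 1: m_f ∈ {m_i−1, m_i, m_i+1} ∩ [−1, 1] = {-1, 0, 1} → 3 states.
Total: 3.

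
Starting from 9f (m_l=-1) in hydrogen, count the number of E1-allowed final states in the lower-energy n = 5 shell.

E1 requires Δl = ±1, so l_f ∈ {2, 4}; with 0 ≤ l_f ≤ n_f−1 = 4, the allowed l_f values are {2, 4}.
For l_f = 2: m_f ∈ {m_i−1, m_i, m_i+1} ∩ [−2, 2] = {-2, -1, 0} → 3 states.
For l_f = 4: m_f ∈ {m_i−1, m_i, m_i+1} ∩ [−4, 4] = {-2, -1, 0} → 3 states.
Total: 6.

6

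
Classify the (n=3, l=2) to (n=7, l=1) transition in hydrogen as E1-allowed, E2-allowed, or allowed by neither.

E1

Δl = 1 − 2 = -1; l_i + l_f = 3.
E1 (Δl = ±1): satisfied.
E2 (Δl = 0,±2, l_i+l_f ≥ 2): not satisfied.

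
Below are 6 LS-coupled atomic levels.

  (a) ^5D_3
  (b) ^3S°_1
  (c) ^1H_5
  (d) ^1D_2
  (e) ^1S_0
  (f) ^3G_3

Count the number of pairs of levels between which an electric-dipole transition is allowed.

(a)–(b): forbidden (ΔS, ΔL, ΔJ).
(a)–(c): forbidden (parity, ΔS, ΔL, ΔJ).
(a)–(d): forbidden (parity, ΔS).
(a)–(e): forbidden (parity, ΔS, ΔL, ΔJ).
(a)–(f): forbidden (parity, ΔS, ΔL).
(b)–(c): forbidden (ΔS, ΔL, ΔJ).
(b)–(d): forbidden (ΔS, ΔL).
(b)–(e): forbidden (ΔS, ΔL).
(b)–(f): forbidden (ΔL, ΔJ).
(c)–(d): forbidden (parity, ΔL, ΔJ).
(c)–(e): forbidden (parity, ΔL, ΔJ).
(c)–(f): forbidden (parity, ΔS, ΔJ).
(d)–(e): forbidden (parity, ΔL, ΔJ).
(d)–(f): forbidden (parity, ΔS, ΔL).
(e)–(f): forbidden (parity, ΔS, ΔL, ΔJ).
Allowed pairs: 0 of 15.

0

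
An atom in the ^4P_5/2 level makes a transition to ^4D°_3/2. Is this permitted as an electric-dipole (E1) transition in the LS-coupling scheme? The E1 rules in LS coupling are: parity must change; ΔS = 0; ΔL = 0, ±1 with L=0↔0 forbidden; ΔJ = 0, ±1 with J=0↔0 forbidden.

Reading off the term symbols: S 3/2→3/2, L 1→2, J 5/2→3/2, parity even→odd.
Parity must change: even → odd — ✓.
ΔS = 0: S: 3/2 → 3/2 — ✓.
ΔL = 0, ±1 (not L=0↔0): L: 1 → 2, ΔL = +1 — ✓.
ΔJ = 0, ±1 (not J=0↔0): J: 5/2 → 3/2, ΔJ = -1 — ✓.
All four E1 rules are satisfied.

allowed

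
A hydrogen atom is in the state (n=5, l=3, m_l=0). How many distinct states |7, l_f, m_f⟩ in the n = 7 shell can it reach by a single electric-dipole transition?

6

E1 requires Δl = ±1, so l_f ∈ {2, 4}; with 0 ≤ l_f ≤ n_f−1 = 6, the allowed l_f values are {2, 4}.
For l_f = 2: m_f ∈ {m_i−1, m_i, m_i+1} ∩ [−2, 2] = {-1, 0, 1} → 3 states.
For l_f = 4: m_f ∈ {m_i−1, m_i, m_i+1} ∩ [−4, 4] = {-1, 0, 1} → 3 states.
Total: 6.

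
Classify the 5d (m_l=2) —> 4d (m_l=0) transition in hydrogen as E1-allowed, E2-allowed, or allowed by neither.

E2

Δl = 2 − 2 = +0; l_i + l_f = 4.
Δm_l = -2.
E1 (Δl = ±1, |Δm_l| ≤ 1): not satisfied.
E2 (Δl = 0,±2, l_i+l_f ≥ 2, |Δm_l| ≤ 2): satisfied.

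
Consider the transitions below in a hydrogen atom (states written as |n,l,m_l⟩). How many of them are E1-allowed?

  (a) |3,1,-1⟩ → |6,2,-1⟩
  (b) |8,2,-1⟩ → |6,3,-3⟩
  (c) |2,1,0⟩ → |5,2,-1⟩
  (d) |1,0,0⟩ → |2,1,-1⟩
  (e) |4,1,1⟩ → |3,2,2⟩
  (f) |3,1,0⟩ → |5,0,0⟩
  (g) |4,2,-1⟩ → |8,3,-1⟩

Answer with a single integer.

6

(a) allowed
(b) forbidden — Δm_l = -2 (E1 requires Δm_l = 0, ±1)
(c) allowed
(d) allowed
(e) allowed
(f) allowed
(g) allowed
Total allowed: 6 of 7.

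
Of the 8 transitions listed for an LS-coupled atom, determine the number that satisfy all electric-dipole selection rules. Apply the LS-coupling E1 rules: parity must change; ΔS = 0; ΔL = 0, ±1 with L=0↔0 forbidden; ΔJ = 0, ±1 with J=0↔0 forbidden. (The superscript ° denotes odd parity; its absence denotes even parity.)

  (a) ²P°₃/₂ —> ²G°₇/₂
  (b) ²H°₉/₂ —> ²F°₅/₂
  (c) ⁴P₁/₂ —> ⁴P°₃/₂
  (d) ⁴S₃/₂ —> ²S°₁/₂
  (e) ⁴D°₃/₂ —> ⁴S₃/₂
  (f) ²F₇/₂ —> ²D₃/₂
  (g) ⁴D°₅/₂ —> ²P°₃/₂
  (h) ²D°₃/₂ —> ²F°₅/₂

1

(a) forbidden (parity, ΔL, ΔJ fail)
(b) forbidden (parity, ΔL, ΔJ fail)
(c) allowed
(d) forbidden (ΔS, ΔL fail)
(e) forbidden (ΔL fails)
(f) forbidden (parity, ΔJ fail)
(g) forbidden (parity, ΔS fail)
(h) forbidden (parity fails)
Total allowed: 1 of 8.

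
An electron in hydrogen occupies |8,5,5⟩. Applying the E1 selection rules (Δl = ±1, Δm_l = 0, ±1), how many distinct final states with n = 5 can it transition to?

1

E1 requires Δl = ±1, so l_f ∈ {4, 6}; with 0 ≤ l_f ≤ n_f−1 = 4, the allowed l_f values are {4}.
For l_f = 4: m_f ∈ {m_i−1, m_i, m_i+1} ∩ [−4, 4] = {4} → 1 state.
Total: 1.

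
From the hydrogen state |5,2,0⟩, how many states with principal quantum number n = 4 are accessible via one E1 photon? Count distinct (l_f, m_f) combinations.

E1 requires Δl = ±1, so l_f ∈ {1, 3}; with 0 ≤ l_f ≤ n_f−1 = 3, the allowed l_f values are {1, 3}.
For l_f = 1: m_f ∈ {m_i−1, m_i, m_i+1} ∩ [−1, 1] = {-1, 0, 1} → 3 states.
For l_f = 3: m_f ∈ {m_i−1, m_i, m_i+1} ∩ [−3, 3] = {-1, 0, 1} → 3 states.
Total: 6.

6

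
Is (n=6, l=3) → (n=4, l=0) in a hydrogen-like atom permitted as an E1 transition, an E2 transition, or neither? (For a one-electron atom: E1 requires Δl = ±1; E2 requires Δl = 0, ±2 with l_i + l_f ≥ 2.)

neither

Δl = 0 − 3 = -3; l_i + l_f = 3.
E1 (Δl = ±1): not satisfied.
E2 (Δl = 0,±2, l_i+l_f ≥ 2): not satisfied.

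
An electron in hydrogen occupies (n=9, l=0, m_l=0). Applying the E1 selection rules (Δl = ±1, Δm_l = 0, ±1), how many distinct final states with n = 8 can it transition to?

3

E1 requires Δl = ±1, so l_f ∈ {-1, 1}; with 0 ≤ l_f ≤ n_f−1 = 7, the allowed l_f values are {1}.
For l_f = 1: m_f ∈ {m_i−1, m_i, m_i+1} ∩ [−1, 1] = {-1, 0, 1} → 3 states.
Total: 3.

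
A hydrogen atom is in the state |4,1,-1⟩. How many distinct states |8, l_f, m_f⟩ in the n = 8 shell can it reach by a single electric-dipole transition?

E1 requires Δl = ±1, so l_f ∈ {0, 2}; with 0 ≤ l_f ≤ n_f−1 = 7, the allowed l_f values are {0, 2}.
For l_f = 0: m_f ∈ {m_i−1, m_i, m_i+1} ∩ [−0, 0] = {0} → 1 state.
For l_f = 2: m_f ∈ {m_i−1, m_i, m_i+1} ∩ [−2, 2] = {-2, -1, 0} → 3 states.
Total: 4.

4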